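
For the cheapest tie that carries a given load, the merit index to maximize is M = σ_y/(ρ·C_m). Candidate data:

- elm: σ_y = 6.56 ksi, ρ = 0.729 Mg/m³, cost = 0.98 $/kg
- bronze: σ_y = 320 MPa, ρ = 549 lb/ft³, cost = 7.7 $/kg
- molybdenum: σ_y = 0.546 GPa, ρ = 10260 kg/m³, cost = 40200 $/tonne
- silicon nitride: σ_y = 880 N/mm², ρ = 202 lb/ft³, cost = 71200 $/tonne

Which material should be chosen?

Convert each candidate to consistent units, then evaluate M:
  elm: σ_y = 45.23 MPa, ρ = 729.0 kg/m³, cost = 0.9800 $/kg
  bronze: σ_y = 320.0 MPa, ρ = 8794 kg/m³, cost = 7.700 $/kg
  molybdenum: σ_y = 546.0 MPa, ρ = 10260 kg/m³, cost = 40.20 $/kg
  silicon nitride: σ_y = 880.0 MPa, ρ = 3236 kg/m³, cost = 71.20 $/kg
  elm: M = 63.3 kN·m per $
  bronze: M = 4.73 kN·m per $
  silicon nitride: M = 3.82 kN·m per $
  molybdenum: M = 1.32 kN·m per $
Elm ranks first.

elm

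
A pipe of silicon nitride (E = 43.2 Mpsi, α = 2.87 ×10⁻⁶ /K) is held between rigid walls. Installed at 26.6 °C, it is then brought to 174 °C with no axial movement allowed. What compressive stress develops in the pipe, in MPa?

126 MPa

E = 43.2 Mpsi = 297.9 GPa.
ΔT = 147.4 K. Constrained thermal stress σ = E·α·ΔT = 297.9×10³ MPa × 2.87×10⁻⁶ × 147.4 = 126 MPa (compressive).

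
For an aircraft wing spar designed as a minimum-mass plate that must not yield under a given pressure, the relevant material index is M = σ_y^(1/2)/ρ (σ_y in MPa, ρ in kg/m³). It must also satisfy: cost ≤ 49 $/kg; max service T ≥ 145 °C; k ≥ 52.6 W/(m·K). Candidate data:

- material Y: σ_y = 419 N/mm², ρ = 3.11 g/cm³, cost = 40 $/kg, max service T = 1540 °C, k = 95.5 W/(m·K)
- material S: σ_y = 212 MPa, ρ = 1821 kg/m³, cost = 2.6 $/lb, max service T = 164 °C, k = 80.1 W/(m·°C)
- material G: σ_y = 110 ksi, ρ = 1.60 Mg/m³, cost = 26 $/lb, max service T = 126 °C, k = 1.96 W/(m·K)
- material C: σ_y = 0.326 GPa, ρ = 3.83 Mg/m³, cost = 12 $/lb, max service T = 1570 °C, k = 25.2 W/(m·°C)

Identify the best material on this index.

material S

Screen on constraints: cost ≤ 49 $/kg; max service T ≥ 145 °C; k ≥ 52.6 W/(m·K). Survivors: material Y, material S.
In SI units:
  material Y: σ_y = 419.0 MPa, ρ = 3110 kg/m³
  material S: σ_y = 212.0 MPa, ρ = 1821 kg/m³
  material S: M = 8.00×10⁻³
  material Y: M = 6.58×10⁻³
Material S has the largest M.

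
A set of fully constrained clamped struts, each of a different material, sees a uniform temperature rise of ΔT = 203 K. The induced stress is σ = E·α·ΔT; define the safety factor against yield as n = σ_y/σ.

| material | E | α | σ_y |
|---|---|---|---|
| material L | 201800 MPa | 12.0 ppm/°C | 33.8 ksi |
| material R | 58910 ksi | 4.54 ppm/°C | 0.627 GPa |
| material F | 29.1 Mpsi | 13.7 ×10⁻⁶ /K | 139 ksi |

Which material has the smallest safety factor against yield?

material L

Converting E to GPa, α to ×10⁻⁶/K, σ_y to MPa, then σ and n for each:
  material L: E = 201.8, α = 12.0, σ_y = 233.0 → σ = 492 MPa, n = 0.474
  material R: E = 406.2, α = 4.54, σ_y = 627.0 → σ = 374 MPa, n = 1.67
  material F: E = 200.6, α = 13.7, σ_y = 958.4 → σ = 558 MPa, n = 1.72
Smallest n: material L with n = 0.474.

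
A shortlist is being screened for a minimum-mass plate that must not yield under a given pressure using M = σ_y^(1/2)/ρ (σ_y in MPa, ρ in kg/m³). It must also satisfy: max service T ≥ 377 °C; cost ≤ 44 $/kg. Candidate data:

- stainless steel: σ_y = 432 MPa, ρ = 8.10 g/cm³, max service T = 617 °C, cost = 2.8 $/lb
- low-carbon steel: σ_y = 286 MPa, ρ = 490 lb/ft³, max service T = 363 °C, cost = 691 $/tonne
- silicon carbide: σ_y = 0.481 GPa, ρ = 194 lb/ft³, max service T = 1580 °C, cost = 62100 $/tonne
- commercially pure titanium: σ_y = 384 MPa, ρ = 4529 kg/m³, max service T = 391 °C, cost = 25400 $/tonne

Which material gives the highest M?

commercially pure titanium

Screen on constraints: max service T ≥ 377 °C; cost ≤ 44 $/kg. Survivors: stainless steel, commercially pure titanium.
In SI units:
  stainless steel: σ_y = 432.0 MPa, ρ = 8100 kg/m³
  commercially pure titanium: σ_y = 384.0 MPa, ρ = 4529 kg/m³
  commercially pure titanium: M = 4.33×10⁻³
  stainless steel: M = 2.57×10⁻³
The maximum is for commercially pure titanium.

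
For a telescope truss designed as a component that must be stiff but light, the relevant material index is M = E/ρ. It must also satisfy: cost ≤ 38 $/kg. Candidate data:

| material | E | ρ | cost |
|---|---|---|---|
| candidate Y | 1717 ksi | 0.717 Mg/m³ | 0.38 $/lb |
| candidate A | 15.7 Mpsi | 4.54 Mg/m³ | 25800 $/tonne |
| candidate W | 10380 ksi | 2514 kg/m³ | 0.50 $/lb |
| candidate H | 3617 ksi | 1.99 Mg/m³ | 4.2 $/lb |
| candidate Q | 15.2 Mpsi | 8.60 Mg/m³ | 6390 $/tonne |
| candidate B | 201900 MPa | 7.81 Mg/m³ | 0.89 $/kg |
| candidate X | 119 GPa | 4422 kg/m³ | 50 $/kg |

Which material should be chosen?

Screen on constraints: cost ≤ 38 $/kg. Survivors: candidate Y, candidate A, candidate W, candidate H, candidate Q, candidate B.
Normalizing units and computing the index:
  candidate Y: E = 11.84 GPa, ρ = 717.0 kg/m³
  candidate A: E = 108.2 GPa, ρ = 4540 kg/m³
  candidate W: E = 71.57 GPa, ρ = 2514 kg/m³
  candidate H: E = 24.94 GPa, ρ = 1990 kg/m³
  candidate Q: E = 104.8 GPa, ρ = 8600 kg/m³
  candidate B: E = 201.9 GPa, ρ = 7810 kg/m³
  candidate W: M = 28.5 MN·m/kg
  candidate B: M = 25.9 MN·m/kg
  candidate A: M = 23.8 MN·m/kg
  candidate Y: M = 16.5 MN·m/kg
  candidate H: M = 12.5 MN·m/kg
  candidate Q: M = 12.2 MN·m/kg
Highest index: candidate W.

candidate W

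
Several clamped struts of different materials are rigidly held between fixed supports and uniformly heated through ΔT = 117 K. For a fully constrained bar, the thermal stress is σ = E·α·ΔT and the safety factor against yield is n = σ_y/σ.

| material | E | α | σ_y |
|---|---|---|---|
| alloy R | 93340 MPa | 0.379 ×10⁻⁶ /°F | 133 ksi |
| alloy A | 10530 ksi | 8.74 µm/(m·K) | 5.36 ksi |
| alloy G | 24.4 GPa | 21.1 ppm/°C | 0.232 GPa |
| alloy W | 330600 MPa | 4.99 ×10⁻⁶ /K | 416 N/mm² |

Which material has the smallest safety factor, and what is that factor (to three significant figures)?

alloy A, n = 0.498

Converting E to GPa, α to ×10⁻⁶/K, σ_y to MPa, then σ and n for each:
  alloy R: E = 93.34, α = 0.682, σ_y = 917.0 → σ = 7.45 MPa, n = 123
  alloy A: E = 72.60, α = 8.74, σ_y = 36.96 → σ = 74.2 MPa, n = 0.498
  alloy G: E = 24.40, α = 21.1, σ_y = 232.0 → σ = 60.2 MPa, n = 3.85
  alloy W: E = 330.6, α = 4.99, σ_y = 416.0 → σ = 193 MPa, n = 2.16
Alloy A has the lowest safety factor, n = 0.498.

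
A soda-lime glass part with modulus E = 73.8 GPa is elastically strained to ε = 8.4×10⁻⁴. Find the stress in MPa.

62.0 MPa

σ = E·ε = 73800 MPa × 8.4×10⁻⁴ = 62.0 MPa.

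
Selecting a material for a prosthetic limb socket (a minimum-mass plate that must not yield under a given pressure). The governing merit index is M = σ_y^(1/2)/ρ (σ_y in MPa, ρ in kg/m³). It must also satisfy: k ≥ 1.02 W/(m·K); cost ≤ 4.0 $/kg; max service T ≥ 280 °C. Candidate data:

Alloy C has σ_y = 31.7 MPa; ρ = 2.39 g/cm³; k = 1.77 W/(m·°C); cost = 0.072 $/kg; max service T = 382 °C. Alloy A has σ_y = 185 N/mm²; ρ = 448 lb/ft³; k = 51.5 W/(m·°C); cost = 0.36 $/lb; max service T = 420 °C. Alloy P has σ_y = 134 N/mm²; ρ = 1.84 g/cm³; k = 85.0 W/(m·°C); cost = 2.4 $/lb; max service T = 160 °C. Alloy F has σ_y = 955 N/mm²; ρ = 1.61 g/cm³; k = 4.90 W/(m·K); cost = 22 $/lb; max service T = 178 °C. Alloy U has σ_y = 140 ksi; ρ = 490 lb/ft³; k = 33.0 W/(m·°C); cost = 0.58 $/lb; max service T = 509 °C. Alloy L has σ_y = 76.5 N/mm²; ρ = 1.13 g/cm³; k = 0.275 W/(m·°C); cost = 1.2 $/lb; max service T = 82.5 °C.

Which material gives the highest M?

alloy U

Screen on constraints: k ≥ 1.02 W/(m·K); cost ≤ 4.0 $/kg; max service T ≥ 280 °C. Survivors: alloy C, alloy A, alloy U.
After converting to SI:
  alloy C: σ_y = 31.70 MPa, ρ = 2390 kg/m³
  alloy A: σ_y = 185.0 MPa, ρ = 7176 kg/m³
  alloy U: σ_y = 965.3 MPa, ρ = 7849 kg/m³
  alloy U: M = 3.96×10⁻³
  alloy C: M = 2.36×10⁻³
  alloy A: M = 1.90×10⁻³
Alloy U has the largest M.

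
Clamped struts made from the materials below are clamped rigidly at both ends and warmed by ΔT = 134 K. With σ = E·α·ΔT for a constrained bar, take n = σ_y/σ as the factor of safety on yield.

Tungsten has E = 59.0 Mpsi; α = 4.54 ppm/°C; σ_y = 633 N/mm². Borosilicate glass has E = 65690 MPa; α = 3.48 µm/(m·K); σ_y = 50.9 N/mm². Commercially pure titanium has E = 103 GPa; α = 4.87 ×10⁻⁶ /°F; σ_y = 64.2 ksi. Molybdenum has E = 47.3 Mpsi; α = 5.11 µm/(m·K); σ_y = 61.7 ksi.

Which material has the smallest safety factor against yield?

With everything in SI (GPa, ×10⁻⁶/K, MPa):
  tungsten: E = 406.8, α = 4.54, σ_y = 633.0 → σ = 247 MPa, n = 2.56
  borosilicate glass: E = 65.69, α = 3.48, σ_y = 50.90 → σ = 30.6 MPa, n = 1.66
  commercially pure titanium: E = 103.0, α = 8.77, σ_y = 442.6 → σ = 121 MPa, n = 3.66
  molybdenum: E = 326.1, α = 5.11, σ_y = 425.4 → σ = 223 MPa, n = 1.91
Borosilicate glass has the lowest safety factor, n = 1.66.

borosilicate glass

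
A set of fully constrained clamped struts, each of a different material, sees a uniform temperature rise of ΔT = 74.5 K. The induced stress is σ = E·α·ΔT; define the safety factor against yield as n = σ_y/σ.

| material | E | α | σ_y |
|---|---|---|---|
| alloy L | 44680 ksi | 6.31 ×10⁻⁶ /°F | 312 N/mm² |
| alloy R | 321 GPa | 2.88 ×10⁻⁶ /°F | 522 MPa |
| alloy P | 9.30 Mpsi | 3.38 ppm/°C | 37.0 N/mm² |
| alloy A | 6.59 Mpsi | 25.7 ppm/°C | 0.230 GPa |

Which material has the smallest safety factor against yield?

With everything in SI (GPa, ×10⁻⁶/K, MPa):
  alloy L: E = 308.1, α = 11.4, σ_y = 312.0 → σ = 261 MPa, n = 1.20
  alloy R: E = 321.0, α = 5.18, σ_y = 522.0 → σ = 124 MPa, n = 4.21
  alloy P: E = 64.12, α = 3.38, σ_y = 37.00 → σ = 16.1 MPa, n = 2.29
  alloy A: E = 45.44, α = 25.7, σ_y = 230.0 → σ = 87.0 MPa, n = 2.64
The minimum is alloy L at n = 1.20.

alloy L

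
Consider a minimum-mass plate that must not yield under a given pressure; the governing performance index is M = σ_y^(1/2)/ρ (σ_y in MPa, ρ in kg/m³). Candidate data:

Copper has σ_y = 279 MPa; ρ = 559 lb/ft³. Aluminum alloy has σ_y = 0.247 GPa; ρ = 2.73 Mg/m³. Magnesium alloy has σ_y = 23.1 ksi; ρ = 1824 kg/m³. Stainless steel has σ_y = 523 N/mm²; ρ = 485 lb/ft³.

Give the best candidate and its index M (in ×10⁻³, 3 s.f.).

magnesium alloy, M = 6.92×10⁻³

Convert each candidate to consistent units, then evaluate M:
  copper: σ_y = 279.0 MPa, ρ = 8954 kg/m³
  aluminum alloy: σ_y = 247.0 MPa, ρ = 2730 kg/m³
  magnesium alloy: σ_y = 159.3 MPa, ρ = 1824 kg/m³
  stainless steel: σ_y = 523.0 MPa, ρ = 7769 kg/m³
  magnesium alloy: M = 6.92×10⁻³
  aluminum alloy: M = 5.76×10⁻³
  stainless steel: M = 2.94×10⁻³
  copper: M = 1.87×10⁻³
Magnesium alloy ranks first.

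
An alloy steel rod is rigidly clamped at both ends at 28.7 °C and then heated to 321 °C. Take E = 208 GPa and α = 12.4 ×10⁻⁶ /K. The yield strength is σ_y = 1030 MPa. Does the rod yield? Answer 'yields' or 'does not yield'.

ΔT = 292.3 K. Constrained thermal stress σ = E·α·ΔT = 208.0×10³ MPa × 12.4×10⁻⁶ × 292.3 = 754 MPa (compressive).
Compare to σ_y = 1030 MPa: σ < σ_y, so it does not yield.

does not yield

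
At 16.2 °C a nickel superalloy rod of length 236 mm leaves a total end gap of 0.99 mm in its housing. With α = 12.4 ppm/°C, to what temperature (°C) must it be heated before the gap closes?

α·L₀·ΔT = 0.99 mm ⇒ ΔT = 0.99 / (12.4×10⁻⁶ × 236.0) = 338.3 K.
T = 16.2 + 338.3 = 354.5 °C.

354 °C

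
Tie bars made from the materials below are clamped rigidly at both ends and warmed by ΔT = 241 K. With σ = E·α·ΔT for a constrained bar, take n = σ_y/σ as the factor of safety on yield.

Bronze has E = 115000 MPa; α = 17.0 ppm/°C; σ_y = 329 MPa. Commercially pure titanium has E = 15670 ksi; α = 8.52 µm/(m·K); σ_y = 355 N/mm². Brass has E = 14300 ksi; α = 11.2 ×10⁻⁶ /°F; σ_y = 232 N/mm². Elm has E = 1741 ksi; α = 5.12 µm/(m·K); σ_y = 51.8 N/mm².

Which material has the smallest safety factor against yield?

brass

Converting E to GPa, α to ×10⁻⁶/K, σ_y to MPa, then σ and n for each:
  bronze: E = 115.0, α = 17.0, σ_y = 329.0 → σ = 471 MPa, n = 0.698
  commercially pure titanium: E = 108.0, α = 8.52, σ_y = 355.0 → σ = 222 MPa, n = 1.60
  brass: E = 98.60, α = 20.2, σ_y = 232.0 → σ = 479 MPa, n = 0.484
  elm: E = 12.00, α = 5.12, σ_y = 51.80 → σ = 14.8 MPa, n = 3.50
Brass has the lowest safety factor, n = 0.484.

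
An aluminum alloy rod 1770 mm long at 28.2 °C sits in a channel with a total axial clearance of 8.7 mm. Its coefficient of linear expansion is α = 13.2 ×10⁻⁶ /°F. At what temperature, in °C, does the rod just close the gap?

α = 13.2×10⁻⁶/°F × 9/5 = 23.8×10⁻⁶/K.
α·L₀·ΔT = 8.7 mm ⇒ ΔT = 8.7 / (23.8×10⁻⁶ × 1770.0) = 206.9 K.
T = 28.2 + 206.9 = 235.1 °C.

235 °C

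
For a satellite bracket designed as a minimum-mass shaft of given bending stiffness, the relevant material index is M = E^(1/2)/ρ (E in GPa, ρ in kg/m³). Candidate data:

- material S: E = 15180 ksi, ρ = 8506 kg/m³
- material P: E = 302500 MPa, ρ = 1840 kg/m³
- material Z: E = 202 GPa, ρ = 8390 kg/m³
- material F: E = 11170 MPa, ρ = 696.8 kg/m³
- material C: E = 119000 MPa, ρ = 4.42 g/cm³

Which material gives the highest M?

material P

After converting to SI:
  material S: E = 104.7 GPa, ρ = 8506 kg/m³
  material P: E = 302.5 GPa, ρ = 1840 kg/m³
  material Z: E = 202.0 GPa, ρ = 8390 kg/m³
  material F: E = 11.17 GPa, ρ = 696.8 kg/m³
  material C: E = 119.0 GPa, ρ = 4420 kg/m³
  material P: M = 9.45×10⁻³
  material F: M = 4.80×10⁻³
  material C: M = 2.47×10⁻³
  material Z: M = 1.69×10⁻³
  material S: M = 1.20×10⁻³
Highest index: material P.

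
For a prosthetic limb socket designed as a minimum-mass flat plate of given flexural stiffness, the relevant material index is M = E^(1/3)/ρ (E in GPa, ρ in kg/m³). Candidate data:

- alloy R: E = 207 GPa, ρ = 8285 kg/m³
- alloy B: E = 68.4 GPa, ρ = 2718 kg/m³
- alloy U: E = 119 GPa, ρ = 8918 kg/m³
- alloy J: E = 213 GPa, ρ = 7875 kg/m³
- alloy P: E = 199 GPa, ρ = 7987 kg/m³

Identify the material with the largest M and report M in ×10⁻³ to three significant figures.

Per-candidate index values:
  alloy B: M = 1.50×10⁻³
  alloy J: M = 0.758×10⁻³
  alloy P: M = 0.731×10⁻³
  alloy R: M = 0.714×10⁻³
  alloy U: M = 0.552×10⁻³
Alloy B has the largest M.

alloy B, M = 1.50×10⁻³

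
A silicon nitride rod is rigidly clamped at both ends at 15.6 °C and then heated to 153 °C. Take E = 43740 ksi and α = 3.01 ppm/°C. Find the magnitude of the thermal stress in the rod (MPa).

125 MPa

E = 43740 ksi = 301.6 GPa.
ΔT = 137.4 K. Constrained thermal stress σ = E·α·ΔT = 301.6×10³ MPa × 3.01×10⁻⁶ × 137.4 = 125 MPa (compressive).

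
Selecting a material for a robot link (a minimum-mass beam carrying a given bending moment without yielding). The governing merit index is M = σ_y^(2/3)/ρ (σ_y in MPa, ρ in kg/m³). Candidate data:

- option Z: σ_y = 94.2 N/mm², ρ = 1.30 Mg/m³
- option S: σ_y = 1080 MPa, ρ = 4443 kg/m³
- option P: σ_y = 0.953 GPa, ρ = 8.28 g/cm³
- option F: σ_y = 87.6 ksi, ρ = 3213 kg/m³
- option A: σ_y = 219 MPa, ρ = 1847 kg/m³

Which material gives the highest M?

option S

In SI units:
  option Z: σ_y = 94.20 MPa, ρ = 1300 kg/m³
  option S: σ_y = 1080 MPa, ρ = 4443 kg/m³
  option P: σ_y = 953.0 MPa, ρ = 8280 kg/m³
  option F: σ_y = 604.0 MPa, ρ = 3213 kg/m³
  option A: σ_y = 219.0 MPa, ρ = 1847 kg/m³
  option S: M = 23.7×10⁻³
  option F: M = 22.2×10⁻³
  option A: M = 19.7×10⁻³
  option Z: M = 15.9×10⁻³
  option P: M = 11.7×10⁻³
Option S ranks first.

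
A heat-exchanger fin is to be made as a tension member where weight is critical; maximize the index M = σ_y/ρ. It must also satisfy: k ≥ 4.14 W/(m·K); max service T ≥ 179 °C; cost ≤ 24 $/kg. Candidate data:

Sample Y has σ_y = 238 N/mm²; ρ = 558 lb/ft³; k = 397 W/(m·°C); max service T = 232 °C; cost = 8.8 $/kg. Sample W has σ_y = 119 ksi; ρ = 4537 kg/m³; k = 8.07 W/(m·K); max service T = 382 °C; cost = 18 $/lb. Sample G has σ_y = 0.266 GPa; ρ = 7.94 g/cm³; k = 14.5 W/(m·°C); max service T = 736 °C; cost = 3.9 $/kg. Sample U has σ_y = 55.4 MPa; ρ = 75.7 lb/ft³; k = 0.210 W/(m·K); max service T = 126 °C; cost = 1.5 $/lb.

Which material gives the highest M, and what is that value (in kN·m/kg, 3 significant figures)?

sample G, M = 33.5 kN·m/kg

Screen on constraints: k ≥ 4.14 W/(m·K); max service T ≥ 179 °C; cost ≤ 24 $/kg. Survivors: sample Y, sample G.
Putting every candidate on a common basis:
  sample Y: σ_y = 238.0 MPa, ρ = 8938 kg/m³
  sample G: σ_y = 266.0 MPa, ρ = 7940 kg/m³
  sample G: M = 33.5 kN·m/kg
  sample Y: M = 26.6 kN·m/kg
Sample G ranks first.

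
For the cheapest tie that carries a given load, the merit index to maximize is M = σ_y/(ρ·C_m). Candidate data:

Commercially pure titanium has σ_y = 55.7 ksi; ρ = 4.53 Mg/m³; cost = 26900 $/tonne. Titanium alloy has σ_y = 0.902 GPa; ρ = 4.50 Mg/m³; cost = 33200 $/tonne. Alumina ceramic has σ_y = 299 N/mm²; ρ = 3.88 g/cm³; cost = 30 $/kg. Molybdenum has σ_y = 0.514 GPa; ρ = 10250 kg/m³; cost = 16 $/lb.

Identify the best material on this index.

titanium alloy

Putting every candidate on a common basis:
  commercially pure titanium: σ_y = 384.0 MPa, ρ = 4530 kg/m³, cost = 26.90 $/kg
  titanium alloy: σ_y = 902.0 MPa, ρ = 4500 kg/m³, cost = 33.20 $/kg
  alumina ceramic: σ_y = 299.0 MPa, ρ = 3880 kg/m³, cost = 30.00 $/kg
  molybdenum: σ_y = 514.0 MPa, ρ = 10250 kg/m³, cost = 35.27 $/kg
  titanium alloy: M = 6.04 kN·m per $
  commercially pure titanium: M = 3.15 kN·m per $
  alumina ceramic: M = 2.57 kN·m per $
  molybdenum: M = 1.42 kN·m per $
The maximum is for titanium alloy.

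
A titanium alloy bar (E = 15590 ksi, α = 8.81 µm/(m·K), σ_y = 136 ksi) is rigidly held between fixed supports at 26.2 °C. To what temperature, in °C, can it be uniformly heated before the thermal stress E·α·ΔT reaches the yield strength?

E = 15590 ksi = 107.5 GPa.
σ_y = 136 ksi = 937.7 MPa.
E·α·ΔT = 937.7 MPa ⇒ ΔT = 937.7 / (107.5×10³ × 8.81×10⁻⁶) = 990.2 K.
T = 26.2 + 990.2 = 1016 °C.

1020 °C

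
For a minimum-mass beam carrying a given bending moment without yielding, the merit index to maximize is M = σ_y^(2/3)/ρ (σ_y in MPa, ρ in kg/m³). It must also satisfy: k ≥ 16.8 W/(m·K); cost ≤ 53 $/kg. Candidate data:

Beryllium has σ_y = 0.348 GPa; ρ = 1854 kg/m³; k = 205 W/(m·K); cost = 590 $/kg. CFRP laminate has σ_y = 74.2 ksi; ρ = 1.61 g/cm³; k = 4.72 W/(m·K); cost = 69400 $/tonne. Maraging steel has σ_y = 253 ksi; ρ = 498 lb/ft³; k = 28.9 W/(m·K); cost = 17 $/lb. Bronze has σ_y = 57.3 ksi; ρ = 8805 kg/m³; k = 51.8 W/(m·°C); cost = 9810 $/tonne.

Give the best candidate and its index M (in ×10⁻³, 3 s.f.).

maraging steel, M = 18.2×10⁻³

Screen on constraints: k ≥ 16.8 W/(m·K); cost ≤ 53 $/kg. Survivors: maraging steel, bronze.
Normalizing units and computing the index:
  maraging steel: σ_y = 1744 MPa, ρ = 7977 kg/m³
  bronze: σ_y = 395.1 MPa, ρ = 8805 kg/m³
  maraging steel: M = 18.2×10⁻³
  bronze: M = 6.11×10⁻³
Highest index: maraging steel.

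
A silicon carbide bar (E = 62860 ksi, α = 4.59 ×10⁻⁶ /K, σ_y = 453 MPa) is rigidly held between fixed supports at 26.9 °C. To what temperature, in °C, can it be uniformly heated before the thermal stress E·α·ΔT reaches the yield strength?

E = 62860 ksi = 433.4 GPa.
E·α·ΔT = 453.0 MPa ⇒ ΔT = 453.0 / (433.4×10³ × 4.59×10⁻⁶) = 227.7 K.
T = 26.9 + 227.7 = 254.6 °C.

255 °C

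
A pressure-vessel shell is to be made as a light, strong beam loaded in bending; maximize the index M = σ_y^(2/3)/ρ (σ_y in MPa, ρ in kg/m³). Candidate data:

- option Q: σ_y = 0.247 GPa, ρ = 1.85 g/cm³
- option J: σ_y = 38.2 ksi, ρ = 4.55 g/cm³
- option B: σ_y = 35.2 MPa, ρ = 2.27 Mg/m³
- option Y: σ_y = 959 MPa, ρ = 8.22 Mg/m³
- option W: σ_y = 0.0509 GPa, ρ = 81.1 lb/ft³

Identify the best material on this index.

option Q

Putting every candidate on a common basis:
  option Q: σ_y = 247.0 MPa, ρ = 1850 kg/m³
  option J: σ_y = 263.4 MPa, ρ = 4550 kg/m³
  option B: σ_y = 35.20 MPa, ρ = 2270 kg/m³
  option Y: σ_y = 959.0 MPa, ρ = 8220 kg/m³
  option W: σ_y = 50.90 MPa, ρ = 1299 kg/m³
  option Q: M = 21.3×10⁻³
  option Y: M = 11.8×10⁻³
  option W: M = 10.6×10⁻³
  option J: M = 9.03×10⁻³
  option B: M = 4.73×10⁻³
The maximum is for option Q.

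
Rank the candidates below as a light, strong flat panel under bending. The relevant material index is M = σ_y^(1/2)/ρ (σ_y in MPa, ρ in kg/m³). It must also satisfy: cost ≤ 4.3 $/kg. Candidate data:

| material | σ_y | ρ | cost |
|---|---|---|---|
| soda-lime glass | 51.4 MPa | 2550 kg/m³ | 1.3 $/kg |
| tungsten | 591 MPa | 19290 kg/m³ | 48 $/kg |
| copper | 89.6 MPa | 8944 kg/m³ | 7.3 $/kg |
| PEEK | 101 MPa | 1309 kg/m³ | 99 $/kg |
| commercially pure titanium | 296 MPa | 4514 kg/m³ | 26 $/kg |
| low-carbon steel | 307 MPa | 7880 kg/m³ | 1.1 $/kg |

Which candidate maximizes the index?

Screen on constraints: cost ≤ 4.3 $/kg. Survivors: soda-lime glass, low-carbon steel.
Computing M directly (units already consistent):
  soda-lime glass: M = 2.81×10⁻³
  low-carbon steel: M = 2.22×10⁻³
Soda-lime glass has the largest M.

soda-lime glass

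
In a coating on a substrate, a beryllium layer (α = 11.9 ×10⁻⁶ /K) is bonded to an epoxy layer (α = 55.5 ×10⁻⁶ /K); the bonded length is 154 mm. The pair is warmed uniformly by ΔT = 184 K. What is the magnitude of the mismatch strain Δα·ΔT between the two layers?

Δα = |11.9 − 55.5|×10⁻⁶/K = 43.6×10⁻⁶/K.
Mismatch strain = Δα·ΔT = 43.6×10⁻⁶ × 184.0 = 8.02×10⁻³.

8.02×10⁻³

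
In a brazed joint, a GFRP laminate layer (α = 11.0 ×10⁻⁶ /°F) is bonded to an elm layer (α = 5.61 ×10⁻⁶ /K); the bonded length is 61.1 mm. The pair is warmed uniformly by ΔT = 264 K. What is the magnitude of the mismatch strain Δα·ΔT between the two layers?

GFRP laminate: α = 11.0×10⁻⁶/°F × 9/5 = 19.8×10⁻⁶/K.
Δα = |19.8 − 5.61|×10⁻⁶/K = 14.2×10⁻⁶/K.
Mismatch strain = Δα·ΔT = 14.2×10⁻⁶ × 264.0 = 3.75×10⁻³.

3.75×10⁻³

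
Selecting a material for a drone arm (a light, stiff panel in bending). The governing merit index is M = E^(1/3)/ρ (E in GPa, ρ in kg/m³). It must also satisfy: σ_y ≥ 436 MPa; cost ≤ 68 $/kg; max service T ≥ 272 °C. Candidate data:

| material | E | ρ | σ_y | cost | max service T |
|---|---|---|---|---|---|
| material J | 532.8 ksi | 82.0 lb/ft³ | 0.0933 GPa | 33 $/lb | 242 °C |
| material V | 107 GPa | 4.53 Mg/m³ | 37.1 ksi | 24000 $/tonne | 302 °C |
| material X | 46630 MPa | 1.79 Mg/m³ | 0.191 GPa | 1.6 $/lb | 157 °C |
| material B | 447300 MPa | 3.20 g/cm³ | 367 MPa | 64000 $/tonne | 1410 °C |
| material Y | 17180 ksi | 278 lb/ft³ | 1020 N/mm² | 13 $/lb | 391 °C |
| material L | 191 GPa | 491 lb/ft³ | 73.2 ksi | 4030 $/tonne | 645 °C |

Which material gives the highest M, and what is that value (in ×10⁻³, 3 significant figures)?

Screen on constraints: σ_y ≥ 436 MPa; cost ≤ 68 $/kg; max service T ≥ 272 °C. Survivors: material Y, material L.
Putting every candidate on a common basis:
  material Y: E = 118.5 GPa, ρ = 4453 kg/m³
  material L: E = 191.0 GPa, ρ = 7865 kg/m³
  material Y: M = 1.10×10⁻³
  material L: M = 0.732×10⁻³
Highest index: material Y.

material Y, M = 1.10×10⁻³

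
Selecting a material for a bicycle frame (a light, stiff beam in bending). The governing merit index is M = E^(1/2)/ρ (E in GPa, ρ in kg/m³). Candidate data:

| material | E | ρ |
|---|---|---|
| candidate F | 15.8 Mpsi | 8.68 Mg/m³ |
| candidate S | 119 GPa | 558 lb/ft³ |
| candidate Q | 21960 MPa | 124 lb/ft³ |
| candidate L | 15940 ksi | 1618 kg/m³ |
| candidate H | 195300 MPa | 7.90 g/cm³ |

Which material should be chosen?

candidate L

Convert each candidate to consistent units, then evaluate M:
  candidate F: E = 108.9 GPa, ρ = 8680 kg/m³
  candidate S: E = 119.0 GPa, ρ = 8938 kg/m³
  candidate Q: E = 21.96 GPa, ρ = 1986 kg/m³
  candidate L: E = 109.9 GPa, ρ = 1618 kg/m³
  candidate H: E = 195.3 GPa, ρ = 7900 kg/m³
  candidate L: M = 6.48×10⁻³
  candidate Q: M = 2.36×10⁻³
  candidate H: M = 1.77×10⁻³
  candidate S: M = 1.22×10⁻³
  candidate F: M = 1.20×10⁻³
Highest index: candidate L.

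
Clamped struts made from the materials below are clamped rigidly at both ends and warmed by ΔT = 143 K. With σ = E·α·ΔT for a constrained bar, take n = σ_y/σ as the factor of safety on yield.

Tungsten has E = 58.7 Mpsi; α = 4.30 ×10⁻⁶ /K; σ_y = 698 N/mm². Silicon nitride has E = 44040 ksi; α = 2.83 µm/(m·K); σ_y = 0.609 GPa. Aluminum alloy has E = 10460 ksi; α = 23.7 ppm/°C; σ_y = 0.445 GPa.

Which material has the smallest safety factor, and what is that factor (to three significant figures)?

aluminum alloy, n = 1.82

Per material, after unit conversion:
  tungsten: E = 404.7, α = 4.30, σ_y = 698.0 → σ = 249 MPa, n = 2.80
  silicon nitride: E = 303.6, α = 2.83, σ_y = 609.0 → σ = 123 MPa, n = 4.96
  aluminum alloy: E = 72.12, α = 23.7, σ_y = 445.0 → σ = 244 MPa, n = 1.82
The minimum is aluminum alloy at n = 1.82.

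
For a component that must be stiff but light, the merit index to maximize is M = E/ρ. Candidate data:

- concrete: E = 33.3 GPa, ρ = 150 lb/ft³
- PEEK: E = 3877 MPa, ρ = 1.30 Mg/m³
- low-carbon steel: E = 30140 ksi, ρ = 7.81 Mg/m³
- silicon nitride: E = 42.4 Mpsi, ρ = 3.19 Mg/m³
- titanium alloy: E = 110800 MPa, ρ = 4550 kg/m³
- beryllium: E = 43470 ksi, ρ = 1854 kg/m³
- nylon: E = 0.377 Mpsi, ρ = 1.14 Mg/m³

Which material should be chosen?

beryllium

Putting every candidate on a common basis:
  concrete: E = 33.30 GPa, ρ = 2403 kg/m³
  PEEK: E = 3.877 GPa, ρ = 1300 kg/m³
  low-carbon steel: E = 207.8 GPa, ρ = 7810 kg/m³
  silicon nitride: E = 292.3 GPa, ρ = 3190 kg/m³
  titanium alloy: E = 110.8 GPa, ρ = 4550 kg/m³
  beryllium: E = 299.7 GPa, ρ = 1854 kg/m³
  nylon: E = 2.599 GPa, ρ = 1140 kg/m³
  beryllium: M = 162 MN·m/kg
  silicon nitride: M = 91.6 MN·m/kg
  low-carbon steel: M = 26.6 MN·m/kg
  titanium alloy: M = 24.4 MN·m/kg
  concrete: M = 13.9 MN·m/kg
  PEEK: M = 2.98 MN·m/kg
  nylon: M = 2.28 MN·m/kg
Highest index: beryllium.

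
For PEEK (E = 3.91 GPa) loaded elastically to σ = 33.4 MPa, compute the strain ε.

ε = σ/E = 33.4 / 3910 = 8.54×10⁻³.

8.54×10⁻³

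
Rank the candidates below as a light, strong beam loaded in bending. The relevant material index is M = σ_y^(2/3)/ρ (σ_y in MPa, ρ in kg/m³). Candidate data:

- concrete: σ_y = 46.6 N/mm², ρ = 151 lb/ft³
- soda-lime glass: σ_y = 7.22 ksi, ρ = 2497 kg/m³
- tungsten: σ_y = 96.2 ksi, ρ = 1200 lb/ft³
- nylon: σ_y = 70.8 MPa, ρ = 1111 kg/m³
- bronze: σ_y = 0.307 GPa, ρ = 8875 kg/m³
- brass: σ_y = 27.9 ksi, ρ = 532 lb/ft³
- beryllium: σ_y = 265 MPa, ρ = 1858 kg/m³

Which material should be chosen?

Convert each candidate to consistent units, then evaluate M:
  concrete: σ_y = 46.60 MPa, ρ = 2419 kg/m³
  soda-lime glass: σ_y = 49.78 MPa, ρ = 2497 kg/m³
  tungsten: σ_y = 663.3 MPa, ρ = 19220 kg/m³
  nylon: σ_y = 70.80 MPa, ρ = 1111 kg/m³
  bronze: σ_y = 307.0 MPa, ρ = 8875 kg/m³
  brass: σ_y = 192.4 MPa, ρ = 8522 kg/m³
  beryllium: σ_y = 265.0 MPa, ρ = 1858 kg/m³
  beryllium: M = 22.2×10⁻³
  nylon: M = 15.4×10⁻³
  soda-lime glass: M = 5.42×10⁻³
  concrete: M = 5.35×10⁻³
  bronze: M = 5.13×10⁻³
  tungsten: M = 3.96×10⁻³
  brass: M = 3.91×10⁻³
Highest index: beryllium.

beryllium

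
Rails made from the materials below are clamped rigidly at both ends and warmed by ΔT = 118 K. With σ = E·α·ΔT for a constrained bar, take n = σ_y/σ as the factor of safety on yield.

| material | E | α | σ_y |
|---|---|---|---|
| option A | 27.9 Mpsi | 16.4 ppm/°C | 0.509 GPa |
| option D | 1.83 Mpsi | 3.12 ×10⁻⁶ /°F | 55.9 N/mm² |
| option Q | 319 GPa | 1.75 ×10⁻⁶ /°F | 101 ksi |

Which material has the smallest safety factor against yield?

In consistent units (E in GPa, α in ×10⁻⁶/K, σ_y in MPa):
  option A: E = 192.4, α = 16.4, σ_y = 509.0 → σ = 372 MPa, n = 1.37
  option D: E = 12.62, α = 5.62, σ_y = 55.90 → σ = 8.36 MPa, n = 6.69
  option Q: E = 319.0, α = 3.15, σ_y = 696.4 → σ = 119 MPa, n = 5.87
The minimum is option A at n = 1.37.

option A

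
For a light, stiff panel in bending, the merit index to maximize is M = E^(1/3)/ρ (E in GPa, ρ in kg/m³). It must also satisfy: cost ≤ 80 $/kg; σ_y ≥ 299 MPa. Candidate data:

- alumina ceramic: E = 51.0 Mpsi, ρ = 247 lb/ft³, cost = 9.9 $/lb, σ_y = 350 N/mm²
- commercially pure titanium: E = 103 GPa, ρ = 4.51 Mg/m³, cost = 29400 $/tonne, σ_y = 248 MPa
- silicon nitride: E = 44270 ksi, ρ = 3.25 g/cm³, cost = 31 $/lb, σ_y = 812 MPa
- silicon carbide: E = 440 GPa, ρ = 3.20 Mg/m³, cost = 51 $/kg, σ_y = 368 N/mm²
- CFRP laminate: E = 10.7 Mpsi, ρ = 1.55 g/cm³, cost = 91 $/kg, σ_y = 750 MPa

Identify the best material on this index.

Screen on constraints: cost ≤ 80 $/kg; σ_y ≥ 299 MPa. Survivors: alumina ceramic, silicon nitride, silicon carbide.
In SI units:
  alumina ceramic: E = 351.6 GPa, ρ = 3957 kg/m³
  silicon nitride: E = 305.2 GPa, ρ = 3250 kg/m³
  silicon carbide: E = 440.0 GPa, ρ = 3200 kg/m³
  silicon carbide: M = 2.38×10⁻³
  silicon nitride: M = 2.07×10⁻³
  alumina ceramic: M = 1.78×10⁻³
Highest index: silicon carbide.

silicon carbide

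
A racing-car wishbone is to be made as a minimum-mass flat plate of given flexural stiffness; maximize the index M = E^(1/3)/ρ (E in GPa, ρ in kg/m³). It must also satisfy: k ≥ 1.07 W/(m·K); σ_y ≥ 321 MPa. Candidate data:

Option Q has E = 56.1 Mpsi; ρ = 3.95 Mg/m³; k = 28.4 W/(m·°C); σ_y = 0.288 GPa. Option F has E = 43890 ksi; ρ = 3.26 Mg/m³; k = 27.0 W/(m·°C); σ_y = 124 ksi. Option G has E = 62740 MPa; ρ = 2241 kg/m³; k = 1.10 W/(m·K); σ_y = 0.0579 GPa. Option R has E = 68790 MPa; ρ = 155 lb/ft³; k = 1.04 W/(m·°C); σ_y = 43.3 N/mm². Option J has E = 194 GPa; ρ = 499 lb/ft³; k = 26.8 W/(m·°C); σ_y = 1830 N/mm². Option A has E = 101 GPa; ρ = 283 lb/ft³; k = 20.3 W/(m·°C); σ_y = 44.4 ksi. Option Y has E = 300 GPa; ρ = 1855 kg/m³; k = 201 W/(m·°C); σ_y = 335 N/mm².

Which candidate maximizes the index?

option Y

Screen on constraints: k ≥ 1.07 W/(m·K); σ_y ≥ 321 MPa. Survivors: option F, option J, option Y.
In SI units:
  option F: E = 302.6 GPa, ρ = 3260 kg/m³
  option J: E = 194.0 GPa, ρ = 7993 kg/m³
  option Y: E = 300.0 GPa, ρ = 1855 kg/m³
  option Y: M = 3.61×10⁻³
  option F: M = 2.06×10⁻³
  option J: M = 0.724×10⁻³
Highest index: option Y.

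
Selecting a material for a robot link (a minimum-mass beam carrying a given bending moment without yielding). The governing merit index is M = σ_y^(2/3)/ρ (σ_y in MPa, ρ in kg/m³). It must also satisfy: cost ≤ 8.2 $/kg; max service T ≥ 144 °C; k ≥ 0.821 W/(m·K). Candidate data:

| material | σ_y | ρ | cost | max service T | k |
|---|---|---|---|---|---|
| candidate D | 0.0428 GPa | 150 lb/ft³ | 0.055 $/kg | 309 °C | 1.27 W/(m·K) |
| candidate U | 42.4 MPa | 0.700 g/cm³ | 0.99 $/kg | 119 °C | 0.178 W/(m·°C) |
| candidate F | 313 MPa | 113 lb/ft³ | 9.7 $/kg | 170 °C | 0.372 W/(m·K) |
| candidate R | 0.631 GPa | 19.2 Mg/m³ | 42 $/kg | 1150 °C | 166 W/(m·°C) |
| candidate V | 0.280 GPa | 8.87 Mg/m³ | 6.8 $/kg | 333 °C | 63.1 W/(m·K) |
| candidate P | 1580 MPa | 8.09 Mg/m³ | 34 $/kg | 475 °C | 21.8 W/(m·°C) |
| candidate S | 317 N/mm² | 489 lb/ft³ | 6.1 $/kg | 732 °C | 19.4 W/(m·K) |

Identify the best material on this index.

candidate S

Screen on constraints: cost ≤ 8.2 $/kg; max service T ≥ 144 °C; k ≥ 0.821 W/(m·K). Survivors: candidate D, candidate V, candidate S.
Normalizing units and computing the index:
  candidate D: σ_y = 42.80 MPa, ρ = 2403 kg/m³
  candidate V: σ_y = 280.0 MPa, ρ = 8870 kg/m³
  candidate S: σ_y = 317.0 MPa, ρ = 7833 kg/m³
  candidate S: M = 5.94×10⁻³
  candidate D: M = 5.09×10⁻³
  candidate V: M = 4.83×10⁻³
The maximum is for candidate S.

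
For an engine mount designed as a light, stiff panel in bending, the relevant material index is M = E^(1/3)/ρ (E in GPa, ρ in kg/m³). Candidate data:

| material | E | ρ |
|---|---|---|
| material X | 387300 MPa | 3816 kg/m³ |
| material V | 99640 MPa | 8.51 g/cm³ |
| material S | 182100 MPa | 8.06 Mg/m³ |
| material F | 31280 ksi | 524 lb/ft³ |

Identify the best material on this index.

material X

Normalizing units and computing the index:
  material X: E = 387.3 GPa, ρ = 3816 kg/m³
  material V: E = 99.64 GPa, ρ = 8510 kg/m³
  material S: E = 182.1 GPa, ρ = 8060 kg/m³
  material F: E = 215.7 GPa, ρ = 8394 kg/m³
  material X: M = 1.91×10⁻³
  material F: M = 0.714×10⁻³
  material S: M = 0.703×10⁻³
  material V: M = 0.545×10⁻³
Material X has the largest M.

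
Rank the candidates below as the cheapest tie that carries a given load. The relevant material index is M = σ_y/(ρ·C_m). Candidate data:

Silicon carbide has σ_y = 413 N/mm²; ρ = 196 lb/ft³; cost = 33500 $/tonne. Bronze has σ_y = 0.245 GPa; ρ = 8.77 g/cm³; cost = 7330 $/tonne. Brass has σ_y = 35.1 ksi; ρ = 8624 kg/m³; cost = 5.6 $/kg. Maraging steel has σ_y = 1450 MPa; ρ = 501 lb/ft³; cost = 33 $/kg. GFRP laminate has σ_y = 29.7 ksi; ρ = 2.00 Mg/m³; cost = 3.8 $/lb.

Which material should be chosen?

GFRP laminate

After converting to SI:
  silicon carbide: σ_y = 413.0 MPa, ρ = 3140 kg/m³, cost = 33.50 $/kg
  bronze: σ_y = 245.0 MPa, ρ = 8770 kg/m³, cost = 7.330 $/kg
  brass: σ_y = 242.0 MPa, ρ = 8624 kg/m³, cost = 5.600 $/kg
  maraging steel: σ_y = 1450 MPa, ρ = 8025 kg/m³, cost = 33.00 $/kg
  GFRP laminate: σ_y = 204.8 MPa, ρ = 2000 kg/m³, cost = 8.377 $/kg
  GFRP laminate: M = 12.2 kN·m per $
  maraging steel: M = 5.48 kN·m per $
  brass: M = 5.01 kN·m per $
  silicon carbide: M = 3.93 kN·m per $
  bronze: M = 3.81 kN·m per $
The maximum is for GFRP laminate.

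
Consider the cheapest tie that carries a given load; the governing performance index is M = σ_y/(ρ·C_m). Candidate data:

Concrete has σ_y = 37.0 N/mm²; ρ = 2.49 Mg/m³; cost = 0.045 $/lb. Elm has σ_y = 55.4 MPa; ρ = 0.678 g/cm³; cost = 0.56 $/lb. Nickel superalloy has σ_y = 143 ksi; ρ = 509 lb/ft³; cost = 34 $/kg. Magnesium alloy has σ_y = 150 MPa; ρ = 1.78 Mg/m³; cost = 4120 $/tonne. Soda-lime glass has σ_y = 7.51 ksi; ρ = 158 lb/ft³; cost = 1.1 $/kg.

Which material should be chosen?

Convert each candidate to consistent units, then evaluate M:
  concrete: σ_y = 37.00 MPa, ρ = 2490 kg/m³, cost = 0.09921 $/kg
  elm: σ_y = 55.40 MPa, ρ = 678.0 kg/m³, cost = 1.235 $/kg
  nickel superalloy: σ_y = 986.0 MPa, ρ = 8153 kg/m³, cost = 34.00 $/kg
  magnesium alloy: σ_y = 150.0 MPa, ρ = 1780 kg/m³, cost = 4.120 $/kg
  soda-lime glass: σ_y = 51.78 MPa, ρ = 2531 kg/m³, cost = 1.100 $/kg
  concrete: M = 150 kN·m per $
  elm: M = 66.2 kN·m per $
  magnesium alloy: M = 20.5 kN·m per $
  soda-lime glass: M = 18.6 kN·m per $
  nickel superalloy: M = 3.56 kN·m per $
Concrete ranks first.

concrete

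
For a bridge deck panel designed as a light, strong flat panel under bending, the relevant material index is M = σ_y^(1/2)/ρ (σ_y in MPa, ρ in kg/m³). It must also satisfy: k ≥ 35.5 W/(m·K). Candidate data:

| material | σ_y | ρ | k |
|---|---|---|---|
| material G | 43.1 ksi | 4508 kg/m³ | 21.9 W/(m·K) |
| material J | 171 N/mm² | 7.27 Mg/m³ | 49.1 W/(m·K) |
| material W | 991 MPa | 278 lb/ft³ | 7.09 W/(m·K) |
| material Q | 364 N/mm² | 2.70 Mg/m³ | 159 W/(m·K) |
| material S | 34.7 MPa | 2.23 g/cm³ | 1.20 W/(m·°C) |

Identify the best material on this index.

material Q

Screen on constraints: k ≥ 35.5 W/(m·K). Survivors: material J, material Q.
In SI units:
  material J: σ_y = 171.0 MPa, ρ = 7270 kg/m³
  material Q: σ_y = 364.0 MPa, ρ = 2700 kg/m³
  material Q: M = 7.07×10⁻³
  material J: M = 1.80×10⁻³
Highest index: material Q.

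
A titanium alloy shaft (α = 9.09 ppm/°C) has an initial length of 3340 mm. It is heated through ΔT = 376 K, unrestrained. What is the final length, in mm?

ΔL = α·L₀·ΔT = 9.09×10⁻⁶ × 3340 mm × 376.0 K = 11.4 mm.
L = L₀ + ΔL = 3340 + 11.4 = 3351.4 mm.

3351.4 mm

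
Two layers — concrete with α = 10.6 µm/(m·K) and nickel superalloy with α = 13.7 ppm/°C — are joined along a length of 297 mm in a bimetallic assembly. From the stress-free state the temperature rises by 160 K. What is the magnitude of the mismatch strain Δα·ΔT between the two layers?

4.96×10⁻⁴

Δα = |10.6 − 13.7|×10⁻⁶/K = 3.10×10⁻⁶/K.
Mismatch strain = Δα·ΔT = 3.10×10⁻⁶ × 160.0 = 4.96×10⁻⁴.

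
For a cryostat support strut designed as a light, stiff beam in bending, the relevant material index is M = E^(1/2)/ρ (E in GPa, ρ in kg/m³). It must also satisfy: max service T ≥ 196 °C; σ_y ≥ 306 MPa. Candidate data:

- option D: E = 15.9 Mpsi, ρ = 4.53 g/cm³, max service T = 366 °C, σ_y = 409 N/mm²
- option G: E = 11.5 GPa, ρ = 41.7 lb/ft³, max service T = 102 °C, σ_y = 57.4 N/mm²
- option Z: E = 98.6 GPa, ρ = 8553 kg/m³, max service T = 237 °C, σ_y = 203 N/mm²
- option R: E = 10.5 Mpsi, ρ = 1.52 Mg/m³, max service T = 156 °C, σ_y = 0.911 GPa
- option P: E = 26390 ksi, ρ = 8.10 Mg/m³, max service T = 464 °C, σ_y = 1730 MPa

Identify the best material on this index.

Screen on constraints: max service T ≥ 196 °C; σ_y ≥ 306 MPa. Survivors: option D, option P.
Putting every candidate on a common basis:
  option D: E = 109.6 GPa, ρ = 4530 kg/m³
  option P: E = 182.0 GPa, ρ = 8100 kg/m³
  option D: M = 2.31×10⁻³
  option P: M = 1.67×10⁻³
Option D ranks first.

option D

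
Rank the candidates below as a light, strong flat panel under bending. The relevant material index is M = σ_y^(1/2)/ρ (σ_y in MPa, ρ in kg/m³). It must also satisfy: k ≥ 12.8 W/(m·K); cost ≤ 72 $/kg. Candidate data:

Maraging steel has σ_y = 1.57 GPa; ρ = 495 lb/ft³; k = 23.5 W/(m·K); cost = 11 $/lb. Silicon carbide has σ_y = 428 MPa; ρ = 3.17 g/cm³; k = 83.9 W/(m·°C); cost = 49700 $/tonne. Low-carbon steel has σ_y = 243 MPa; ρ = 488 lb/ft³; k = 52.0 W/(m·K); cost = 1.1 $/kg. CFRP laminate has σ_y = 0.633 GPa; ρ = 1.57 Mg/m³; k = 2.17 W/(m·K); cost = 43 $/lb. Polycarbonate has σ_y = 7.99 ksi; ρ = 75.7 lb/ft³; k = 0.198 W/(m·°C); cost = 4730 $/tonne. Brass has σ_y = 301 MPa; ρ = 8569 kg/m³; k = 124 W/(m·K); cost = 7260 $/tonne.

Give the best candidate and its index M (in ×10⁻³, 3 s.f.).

Screen on constraints: k ≥ 12.8 W/(m·K); cost ≤ 72 $/kg. Survivors: maraging steel, silicon carbide, low-carbon steel, brass.
Putting every candidate on a common basis:
  maraging steel: σ_y = 1570 MPa, ρ = 7929 kg/m³
  silicon carbide: σ_y = 428.0 MPa, ρ = 3170 kg/m³
  low-carbon steel: σ_y = 243.0 MPa, ρ = 7817 kg/m³
  brass: σ_y = 301.0 MPa, ρ = 8569 kg/m³
  silicon carbide: M = 6.53×10⁻³
  maraging steel: M = 5.00×10⁻³
  brass: M = 2.02×10⁻³
  low-carbon steel: M = 1.99×10⁻³
The maximum is for silicon carbide.

silicon carbide, M = 6.53×10⁻³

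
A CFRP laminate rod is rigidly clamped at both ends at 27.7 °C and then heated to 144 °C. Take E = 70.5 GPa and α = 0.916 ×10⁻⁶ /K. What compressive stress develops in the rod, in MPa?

7.51 MPa

ΔT = 116.3 K. Constrained thermal stress σ = E·α·ΔT = 70.50×10³ MPa × 0.916×10⁻⁶ × 116.3 = 7.51 MPa (compressive).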